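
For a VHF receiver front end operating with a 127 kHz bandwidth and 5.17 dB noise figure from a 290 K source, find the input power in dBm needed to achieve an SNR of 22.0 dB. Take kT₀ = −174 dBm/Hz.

Sensitivity = −174 + 10 log₁₀(B) + NF + SNR_min
= −174 + 51.04 + 5.17 + 22.0
= −95.79 dBm → −95.8 dBm

−95.8 dBm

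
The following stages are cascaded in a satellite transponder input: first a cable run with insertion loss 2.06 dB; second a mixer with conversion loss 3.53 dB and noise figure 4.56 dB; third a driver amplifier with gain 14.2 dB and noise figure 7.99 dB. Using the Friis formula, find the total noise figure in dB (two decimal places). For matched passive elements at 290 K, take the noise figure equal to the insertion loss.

13.76 dB

Convert to linear (a loss of L dB is a gain of −L dB): F_i = 10^(NF_i/10), G_i = 10^(G_i,dB/10)
  Stage 1: F_1 = 10^(2.06/10) = 1.607, G_1 = 10^(−2.06/10) = 0.6223
  Stage 2: F_2 = 10^(4.56/10) = 2.858, G_2 = 10^(−3.53/10) = 0.4436
  Stage 3: F_3 = 10^(7.99/10) = 6.295, G_3 = 10^(14.2/10) = 26.30
Friis cascade:
  F = 1.607 + (2.858 − 1)/0.6223 + (6.295 − 1)/0.2761 = 23.77
NF = 10 log₁₀(23.77) = 13.76 dB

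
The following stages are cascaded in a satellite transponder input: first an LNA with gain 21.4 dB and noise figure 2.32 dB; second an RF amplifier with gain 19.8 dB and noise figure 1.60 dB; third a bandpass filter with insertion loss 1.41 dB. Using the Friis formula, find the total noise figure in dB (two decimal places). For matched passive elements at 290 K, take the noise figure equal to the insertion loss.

Convert to linear (a loss of L dB is a gain of −L dB): F_i = 10^(NF_i/10), G_i = 10^(G_i,dB/10)
  Stage 1: F_1 = 10^(2.32/10) = 1.706, G_1 = 10^(21.4/10) = 138.0
  Stage 2: F_2 = 10^(1.60/10) = 1.445, G_2 = 10^(19.8/10) = 95.50
  Stage 3: F_3 = 10^(1.41/10) = 1.384, G_3 = 10^(−1.41/10) = 0.7228
Friis cascade:
  F = 1.706 + (1.445 − 1)/138.0 + (1.384 − 1)/1.318×10⁴ = 1.709
NF = 10 log₁₀(1.709) = 2.33 dB

2.33 dB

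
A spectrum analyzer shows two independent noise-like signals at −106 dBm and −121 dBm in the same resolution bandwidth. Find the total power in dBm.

Convert to linear, add, convert back:
P₁ = 2.51×10⁻¹⁴ W, P₂ = 7.94×10⁻¹⁶ W
P_tot = 2.59×10⁻¹⁴ W → 10 log₁₀(P_tot / 10⁻³) = −105.9 dBm

−105.9 dBm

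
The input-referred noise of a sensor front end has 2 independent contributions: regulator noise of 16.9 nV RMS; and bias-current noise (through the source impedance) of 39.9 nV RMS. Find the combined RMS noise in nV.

Uncorrelated sources add in power (mean-square): V_tot = √(ΣV_i²)
V_tot = √[(1.69×10⁻⁸)² + (3.99×10⁻⁸)²] = 4.33×10⁻⁸ V = 43.3 nV

43.3 nV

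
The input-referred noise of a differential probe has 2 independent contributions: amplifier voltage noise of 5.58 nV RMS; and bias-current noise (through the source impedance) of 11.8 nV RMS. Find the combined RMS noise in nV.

Uncorrelated sources add in power (mean-square): V_tot = √(ΣV_i²)
V_tot = √[(5.58×10⁻⁹)² + (1.18×10⁻⁸)²] = 1.31×10⁻⁸ V = 13.1 nV

13.1 nV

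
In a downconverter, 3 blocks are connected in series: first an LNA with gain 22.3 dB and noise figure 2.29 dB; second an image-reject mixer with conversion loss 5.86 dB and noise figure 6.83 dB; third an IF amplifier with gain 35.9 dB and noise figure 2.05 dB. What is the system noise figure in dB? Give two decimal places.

2.38 dB

Convert to linear (a loss of L dB is a gain of −L dB): F_i = 10^(NF_i/10), G_i = 10^(G_i,dB/10)
  Stage 1: F_1 = 10^(2.29/10) = 1.694, G_1 = 10^(22.3/10) = 169.8
  Stage 2: F_2 = 10^(6.83/10) = 4.819, G_2 = 10^(−5.86/10) = 0.2594
  Stage 3: F_3 = 10^(2.05/10) = 1.603, G_3 = 10^(35.9/10) = 3890
Friis cascade:
  F = 1.694 + (4.819 − 1)/169.8 + (1.603 − 1)/44.06 = 1.731
NF = 10 log₁₀(1.731) = 2.38 dB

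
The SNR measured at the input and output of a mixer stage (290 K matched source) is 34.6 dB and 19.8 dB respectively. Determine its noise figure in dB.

NF (dB) = SNR_in(dB) − SNR_out(dB) when the source is at T₀
NF = 34.6 − 19.8 = 14.8 dB

14.8 dB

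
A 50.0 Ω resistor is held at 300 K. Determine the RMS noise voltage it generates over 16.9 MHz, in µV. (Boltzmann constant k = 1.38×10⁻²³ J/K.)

3.74 µV

V_n = √(4kTRB)
4kTRB = 4 × 1.38×10⁻²³ × 300 × 5.00×10¹ × 1.69×10⁷ = 1.40×10⁻¹¹ V²
V_n = √(1.40×10⁻¹¹) = 3.74×10⁻⁶ V = 3.74 µV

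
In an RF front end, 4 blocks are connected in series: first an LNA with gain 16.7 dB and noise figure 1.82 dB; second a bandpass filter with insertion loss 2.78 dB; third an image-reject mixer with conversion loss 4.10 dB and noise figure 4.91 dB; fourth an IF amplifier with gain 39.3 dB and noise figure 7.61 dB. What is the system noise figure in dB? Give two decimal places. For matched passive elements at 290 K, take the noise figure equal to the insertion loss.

Convert to linear (a loss of L dB is a gain of −L dB): F_i = 10^(NF_i/10), G_i = 10^(G_i,dB/10)
  Stage 1: F_1 = 10^(1.82/10) = 1.521, G_1 = 10^(16.7/10) = 46.77
  Stage 2: F_2 = 10^(2.78/10) = 1.897, G_2 = 10^(−2.78/10) = 0.5272
  Stage 3: F_3 = 10^(4.91/10) = 3.097, G_3 = 10^(−4.10/10) = 0.3890
  Stage 4: F_4 = 10^(7.61/10) = 5.768, G_4 = 10^(39.3/10) = 8511
Friis cascade:
  F = 1.521 + (1.897 − 1)/46.77 + (3.097 − 1)/24.66 + (5.768 − 1)/9.594 = 2.122
NF = 10 log₁₀(2.122) = 3.27 dB

3.27 dB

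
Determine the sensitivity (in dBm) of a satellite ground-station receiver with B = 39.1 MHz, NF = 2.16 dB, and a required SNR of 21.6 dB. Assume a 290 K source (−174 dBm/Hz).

Sensitivity = −174 + 10 log₁₀(B) + NF + SNR_min
= −174 + 75.92 + 2.16 + 21.6
= −74.32 dBm → −74.3 dBm

−74.3 dBm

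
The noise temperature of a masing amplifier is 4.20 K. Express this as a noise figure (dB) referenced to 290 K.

F = 1 + T_e/T₀ = 1 + 4.20/290 = 1.01448
NF = 10 log₁₀(1.01448) = 0.062 dB

0.062 dB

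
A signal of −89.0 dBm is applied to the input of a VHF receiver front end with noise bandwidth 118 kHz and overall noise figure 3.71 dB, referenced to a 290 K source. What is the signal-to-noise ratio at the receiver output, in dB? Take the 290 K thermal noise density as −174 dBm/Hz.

Noise floor: N = −174 + 10 log₁₀(B) + NF
10 log₁₀(1.18×10⁵) = 50.72 dB
N = −174 + 50.72 + 3.71 = −119.57 dBm
SNR = P_sig − N = −89.0 − (−119.57) = 30.57 dB → 30.6 dB

30.6 dB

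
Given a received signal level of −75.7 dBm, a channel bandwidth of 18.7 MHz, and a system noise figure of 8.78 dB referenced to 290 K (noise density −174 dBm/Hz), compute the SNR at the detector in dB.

16.8 dB

Noise floor: N = −174 + 10 log₁₀(B) + NF
10 log₁₀(1.87×10⁷) = 72.72 dB
N = −174 + 72.72 + 8.78 = −92.50 dBm
SNR = P_sig − N = −75.7 − (−92.50) = 16.80 dB → 16.8 dB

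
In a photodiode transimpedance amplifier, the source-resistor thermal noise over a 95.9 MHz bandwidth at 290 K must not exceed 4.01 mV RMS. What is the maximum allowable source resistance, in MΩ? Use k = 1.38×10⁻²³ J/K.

Johnson–Nyquist: V_n = √(4kTRB) ⇒ R = V_n² / (4kTB)
4kTB = 4 × 1.38×10⁻²³ × 290 × 9.59×10⁷ = 1.54×10⁻¹²
R = (4.01×10⁻³)² / 1.54×10⁻¹² = 1.05×10⁷ Ω = 10.5 MΩ

10.5 MΩ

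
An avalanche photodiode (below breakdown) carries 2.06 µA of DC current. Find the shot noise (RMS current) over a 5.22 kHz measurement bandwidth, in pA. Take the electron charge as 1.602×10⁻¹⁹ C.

58.7 pA

I_n = √(2qI·B)
2qI·B = 2 × 1.602×10⁻¹⁹ × 2.06×10⁻⁶ × 5.22×10³ = 3.45×10⁻²¹ A²
I_n = √(3.45×10⁻²¹) = 5.87×10⁻¹¹ A = 58.7 pA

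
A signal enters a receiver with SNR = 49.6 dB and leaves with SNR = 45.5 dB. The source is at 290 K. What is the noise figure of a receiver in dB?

NF (dB) = SNR_in(dB) − SNR_out(dB) when the source is at T₀
NF = 49.6 − 45.5 = 4.1 dB

4.1 dB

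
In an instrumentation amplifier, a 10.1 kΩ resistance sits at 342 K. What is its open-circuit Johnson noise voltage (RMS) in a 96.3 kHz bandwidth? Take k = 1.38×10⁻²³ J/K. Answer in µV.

4.29 µV

V_n = √(4kTRB)
4kTRB = 4 × 1.38×10⁻²³ × 342 × 1.01×10⁴ × 9.63×10⁴ = 1.84×10⁻¹¹ V²
V_n = √(1.84×10⁻¹¹) = 4.29×10⁻⁶ V = 4.29 µV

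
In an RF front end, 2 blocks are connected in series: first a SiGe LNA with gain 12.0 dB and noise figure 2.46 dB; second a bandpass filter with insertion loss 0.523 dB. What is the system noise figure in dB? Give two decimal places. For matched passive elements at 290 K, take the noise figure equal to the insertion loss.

2.48 dB

Convert to linear (a loss of L dB is a gain of −L dB): F_i = 10^(NF_i/10), G_i = 10^(G_i,dB/10)
  Stage 1: F_1 = 10^(2.46/10) = 1.762, G_1 = 10^(12.0/10) = 15.85
  Stage 2: F_2 = 10^(0.523/10) = 1.128, G_2 = 10^(−0.523/10) = 0.8865
Friis cascade:
  F = 1.762 + (1.128 − 1)/15.85 = 1.770
NF = 10 log₁₀(1.770) = 2.48 dB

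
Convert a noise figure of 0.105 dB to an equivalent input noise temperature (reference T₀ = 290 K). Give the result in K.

F = 10^(0.105/10) = 1.02447
T_e = (F − 1)·T₀ = (1.02447 − 1) × 290 = 7.10 K

7.10 K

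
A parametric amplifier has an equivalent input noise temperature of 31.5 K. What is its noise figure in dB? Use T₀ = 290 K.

0.448 dB

F = 1 + T_e/T₀ = 1 + 31.5/290 = 1.10862
NF = 10 log₁₀(1.10862) = 0.448 dB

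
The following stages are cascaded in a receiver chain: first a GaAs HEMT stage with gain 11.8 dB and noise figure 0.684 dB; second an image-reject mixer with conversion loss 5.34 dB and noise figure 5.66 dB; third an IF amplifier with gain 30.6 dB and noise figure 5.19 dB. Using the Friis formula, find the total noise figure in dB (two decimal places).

2.71 dB

Convert to linear (a loss of L dB is a gain of −L dB): F_i = 10^(NF_i/10), G_i = 10^(G_i,dB/10)
  Stage 1: F_1 = 10^(0.684/10) = 1.171, G_1 = 10^(11.8/10) = 15.14
  Stage 2: F_2 = 10^(5.66/10) = 3.681, G_2 = 10^(−5.34/10) = 0.2924
  Stage 3: F_3 = 10^(5.19/10) = 3.304, G_3 = 10^(30.6/10) = 1148
Friis cascade:
  F = 1.171 + (3.681 − 1)/15.14 + (3.304 − 1)/4.426 = 1.868
NF = 10 log₁₀(1.868) = 2.71 dB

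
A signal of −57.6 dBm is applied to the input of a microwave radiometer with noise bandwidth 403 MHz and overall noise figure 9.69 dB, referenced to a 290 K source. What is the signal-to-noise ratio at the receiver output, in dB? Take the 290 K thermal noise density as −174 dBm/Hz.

20.7 dB

Noise floor: N = −174 + 10 log₁₀(B) + NF
10 log₁₀(4.03×10⁸) = 86.05 dB
N = −174 + 86.05 + 9.69 = −78.26 dBm
SNR = P_sig − N = −57.6 − (−78.26) = 20.66 dB → 20.7 dB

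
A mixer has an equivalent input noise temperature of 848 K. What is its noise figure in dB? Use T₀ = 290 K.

5.94 dB

F = 1 + T_e/T₀ = 1 + 848/290 = 3.92414
NF = 10 log₁₀(3.92414) = 5.94 dB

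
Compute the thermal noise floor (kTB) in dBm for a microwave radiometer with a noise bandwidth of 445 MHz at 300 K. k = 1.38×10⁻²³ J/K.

−87.3 dBm

P_n = kTB = 1.38×10⁻²³ × 300 × 4.45×10⁸ = 1.84×10⁻¹² W
In dBm: 10 log₁₀(1.84×10⁻¹² / 10⁻³) = −87.3 dBm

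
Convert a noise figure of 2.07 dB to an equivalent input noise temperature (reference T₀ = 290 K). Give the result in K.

F = 10^(2.07/10) = 1.61065
T_e = (F − 1)·T₀ = (1.61065 − 1) × 290 = 177 K

177 K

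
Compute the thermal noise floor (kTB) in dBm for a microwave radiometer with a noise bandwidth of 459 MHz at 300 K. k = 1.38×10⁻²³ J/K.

−87.2 dBm

P_n = kTB = 1.38×10⁻²³ × 300 × 4.59×10⁸ = 1.90×10⁻¹² W
In dBm: 10 log₁₀(1.90×10⁻¹² / 10⁻³) = −87.2 dBm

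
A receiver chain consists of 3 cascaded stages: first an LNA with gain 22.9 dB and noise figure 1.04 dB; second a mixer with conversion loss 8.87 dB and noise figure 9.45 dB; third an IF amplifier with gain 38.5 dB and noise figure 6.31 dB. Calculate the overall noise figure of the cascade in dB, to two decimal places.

1.58 dB

Convert to linear (a loss of L dB is a gain of −L dB): F_i = 10^(NF_i/10), G_i = 10^(G_i,dB/10)
  Stage 1: F_1 = 10^(1.04/10) = 1.271, G_1 = 10^(22.9/10) = 195.0
  Stage 2: F_2 = 10^(9.45/10) = 8.810, G_2 = 10^(−8.87/10) = 0.1297
  Stage 3: F_3 = 10^(6.31/10) = 4.276, G_3 = 10^(38.5/10) = 7079
Friis cascade:
  F = 1.271 + (8.810 − 1)/195.0 + (4.276 − 1)/25.29 = 1.440
NF = 10 log₁₀(1.440) = 1.58 dB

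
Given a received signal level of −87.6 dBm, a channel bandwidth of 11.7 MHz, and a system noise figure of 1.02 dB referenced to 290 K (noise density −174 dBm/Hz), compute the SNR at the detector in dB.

14.7 dB

Noise floor: N = −174 + 10 log₁₀(B) + NF
10 log₁₀(1.17×10⁷) = 70.68 dB
N = −174 + 70.68 + 1.02 = −102.30 dBm
SNR = P_sig − N = −87.6 − (−102.30) = 14.70 dB → 14.7 dB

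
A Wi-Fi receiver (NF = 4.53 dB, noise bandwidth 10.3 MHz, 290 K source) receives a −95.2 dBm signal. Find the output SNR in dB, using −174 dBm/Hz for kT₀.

4.1 dB

Noise floor: N = −174 + 10 log₁₀(B) + NF
10 log₁₀(1.03×10⁷) = 70.13 dB
N = −174 + 70.13 + 4.53 = −99.34 dBm
SNR = P_sig − N = −95.2 − (−99.34) = 4.14 dB → 4.1 dB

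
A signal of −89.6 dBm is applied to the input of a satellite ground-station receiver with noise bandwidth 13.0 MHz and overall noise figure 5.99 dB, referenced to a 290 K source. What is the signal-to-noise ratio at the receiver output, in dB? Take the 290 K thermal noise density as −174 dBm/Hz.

Noise floor: N = −174 + 10 log₁₀(B) + NF
10 log₁₀(1.30×10⁷) = 71.14 dB
N = −174 + 71.14 + 5.99 = −96.87 dBm
SNR = P_sig − N = −89.6 − (−96.87) = 7.27 dB → 7.3 dB

7.3 dB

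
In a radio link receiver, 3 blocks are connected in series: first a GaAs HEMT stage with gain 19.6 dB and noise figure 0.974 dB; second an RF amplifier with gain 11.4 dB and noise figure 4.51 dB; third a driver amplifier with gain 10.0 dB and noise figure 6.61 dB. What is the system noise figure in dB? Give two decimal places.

1.05 dB

Convert to linear (a loss of L dB is a gain of −L dB): F_i = 10^(NF_i/10), G_i = 10^(G_i,dB/10)
  Stage 1: F_1 = 10^(0.974/10) = 1.251, G_1 = 10^(19.6/10) = 91.20
  Stage 2: F_2 = 10^(4.51/10) = 2.825, G_2 = 10^(11.4/10) = 13.80
  Stage 3: F_3 = 10^(6.61/10) = 4.581, G_3 = 10^(10.0/10) = 10.00
Friis cascade:
  F = 1.251 + (2.825 − 1)/91.20 + (4.581 − 1)/1259 = 1.274
NF = 10 log₁₀(1.274) = 1.05 dB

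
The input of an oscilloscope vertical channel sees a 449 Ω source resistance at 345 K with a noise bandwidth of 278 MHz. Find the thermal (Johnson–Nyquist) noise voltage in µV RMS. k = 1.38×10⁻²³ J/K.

V_n = √(4kTRB)
4kTRB = 4 × 1.38×10⁻²³ × 345 × 4.49×10² × 2.78×10⁸ = 2.38×10⁻⁹ V²
V_n = √(2.38×10⁻⁹) = 4.88×10⁻⁵ V = 48.8 µV

48.8 µV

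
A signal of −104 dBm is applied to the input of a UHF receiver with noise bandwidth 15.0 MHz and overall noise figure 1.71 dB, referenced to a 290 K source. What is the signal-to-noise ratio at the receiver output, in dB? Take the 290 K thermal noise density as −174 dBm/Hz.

Noise floor: N = −174 + 10 log₁₀(B) + NF
10 log₁₀(1.50×10⁷) = 71.76 dB
N = −174 + 71.76 + 1.71 = −100.53 dBm
SNR = P_sig − N = −104 − (−100.53) = −3.47 dB → −3.5 dB

−3.5 dB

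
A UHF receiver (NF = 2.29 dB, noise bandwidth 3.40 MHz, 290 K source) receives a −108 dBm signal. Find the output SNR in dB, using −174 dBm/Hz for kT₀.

Noise floor: N = −174 + 10 log₁₀(B) + NF
10 log₁₀(3.40×10⁶) = 65.31 dB
N = −174 + 65.31 + 2.29 = −106.40 dBm
SNR = P_sig − N = −108 − (−106.40) = −1.60 dB → −1.6 dB

−1.6 dB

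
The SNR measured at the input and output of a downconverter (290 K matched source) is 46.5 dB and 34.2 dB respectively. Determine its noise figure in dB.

NF (dB) = SNR_in(dB) − SNR_out(dB) when the source is at T₀
NF = 46.5 − 34.2 = 12.3 dB

12.3 dB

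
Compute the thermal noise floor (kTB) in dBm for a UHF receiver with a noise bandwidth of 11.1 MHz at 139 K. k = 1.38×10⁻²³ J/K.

−106.7 dBm

P_n = kTB = 1.38×10⁻²³ × 139 × 1.11×10⁷ = 2.13×10⁻¹⁴ W
In dBm: 10 log₁₀(2.13×10⁻¹⁴ / 10⁻³) = −106.7 dBm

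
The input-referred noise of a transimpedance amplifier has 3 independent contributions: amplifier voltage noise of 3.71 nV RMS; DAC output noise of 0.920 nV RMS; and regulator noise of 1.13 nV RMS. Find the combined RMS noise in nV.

3.99 nV

Uncorrelated sources add in power (mean-square): V_tot = √(ΣV_i²)
V_tot = √[(3.71×10⁻⁹)² + (9.20×10⁻¹⁰)² + (1.13×10⁻⁹)²] = 3.99×10⁻⁹ V = 3.99 nV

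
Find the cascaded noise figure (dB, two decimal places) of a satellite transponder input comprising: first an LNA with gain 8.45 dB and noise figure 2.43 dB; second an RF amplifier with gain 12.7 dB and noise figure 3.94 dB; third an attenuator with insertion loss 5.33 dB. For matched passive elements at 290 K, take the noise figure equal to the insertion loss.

Convert to linear (a loss of L dB is a gain of −L dB): F_i = 10^(NF_i/10), G_i = 10^(G_i,dB/10)
  Stage 1: F_1 = 10^(2.43/10) = 1.750, G_1 = 10^(8.45/10) = 6.998
  Stage 2: F_2 = 10^(3.94/10) = 2.477, G_2 = 10^(12.7/10) = 18.62
  Stage 3: F_3 = 10^(5.33/10) = 3.412, G_3 = 10^(−5.33/10) = 0.2931
Friis cascade:
  F = 1.750 + (2.477 − 1)/6.998 + (3.412 − 1)/130.3 = 1.979
NF = 10 log₁₀(1.979) = 2.97 dB

2.97 dB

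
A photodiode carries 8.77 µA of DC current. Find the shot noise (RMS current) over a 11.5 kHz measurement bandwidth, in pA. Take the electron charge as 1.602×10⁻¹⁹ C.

I_n = √(2qI·B)
2qI·B = 2 × 1.602×10⁻¹⁹ × 8.77×10⁻⁶ × 1.15×10⁴ = 3.23×10⁻²⁰ A²
I_n = √(3.23×10⁻²⁰) = 1.80×10⁻¹⁰ A = 180 pA

180 pA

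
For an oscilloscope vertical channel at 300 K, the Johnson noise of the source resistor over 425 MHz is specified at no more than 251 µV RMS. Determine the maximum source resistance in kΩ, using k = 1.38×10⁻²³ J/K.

Johnson–Nyquist: V_n = √(4kTRB) ⇒ R = V_n² / (4kTB)
4kTB = 4 × 1.38×10⁻²³ × 300 × 4.25×10⁸ = 7.04×10⁻¹²
R = (2.51×10⁻⁴)² / 7.04×10⁻¹² = 8.95×10³ Ω = 8.95 kΩ

8.95 kΩ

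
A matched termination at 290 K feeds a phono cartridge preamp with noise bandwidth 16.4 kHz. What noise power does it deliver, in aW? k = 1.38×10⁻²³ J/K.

65.6 aW

P_n = kTB = 1.38×10⁻²³ × 290 × 1.64×10⁴ = 6.56×10⁻¹⁷ W = 65.6 aW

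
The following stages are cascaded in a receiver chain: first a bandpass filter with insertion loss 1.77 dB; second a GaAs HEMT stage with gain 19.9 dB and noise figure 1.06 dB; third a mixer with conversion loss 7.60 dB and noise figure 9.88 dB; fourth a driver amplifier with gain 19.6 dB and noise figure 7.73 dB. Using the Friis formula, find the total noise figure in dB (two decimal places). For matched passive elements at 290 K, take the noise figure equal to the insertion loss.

Convert to linear (a loss of L dB is a gain of −L dB): F_i = 10^(NF_i/10), G_i = 10^(G_i,dB/10)
  Stage 1: F_1 = 10^(1.77/10) = 1.503, G_1 = 10^(−1.77/10) = 0.6653
  Stage 2: F_2 = 10^(1.06/10) = 1.276, G_2 = 10^(19.9/10) = 97.72
  Stage 3: F_3 = 10^(9.88/10) = 9.727, G_3 = 10^(−7.60/10) = 0.1738
  Stage 4: F_4 = 10^(7.73/10) = 5.929, G_4 = 10^(19.6/10) = 91.20
Friis cascade:
  F = 1.503 + (1.276 − 1)/0.6653 + (9.727 − 1)/65.01 + (5.929 − 1)/11.30 = 2.489
NF = 10 log₁₀(2.489) = 3.96 dB

3.96 dB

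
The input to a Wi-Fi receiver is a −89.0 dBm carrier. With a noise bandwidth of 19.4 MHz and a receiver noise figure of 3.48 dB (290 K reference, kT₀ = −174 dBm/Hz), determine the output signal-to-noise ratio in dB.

8.6 dB

Noise floor: N = −174 + 10 log₁₀(B) + NF
10 log₁₀(1.94×10⁷) = 72.88 dB
N = −174 + 72.88 + 3.48 = −97.64 dBm
SNR = P_sig − N = −89.0 − (−97.64) = 8.64 dB → 8.6 dB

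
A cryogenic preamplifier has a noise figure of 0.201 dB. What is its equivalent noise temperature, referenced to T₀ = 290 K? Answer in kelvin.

F = 10^(0.201/10) = 1.04737
T_e = (F − 1)·T₀ = (1.04737 − 1) × 290 = 13.7 K

13.7 K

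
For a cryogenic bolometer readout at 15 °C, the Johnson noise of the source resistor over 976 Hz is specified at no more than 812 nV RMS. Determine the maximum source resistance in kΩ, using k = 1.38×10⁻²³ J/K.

T = 15 °C + 273.15 = 288.15 K
Johnson–Nyquist: V_n = √(4kTRB) ⇒ R = V_n² / (4kTB)
4kTB = 4 × 1.38×10⁻²³ × 288.15 × 9.76×10² = 1.55×10⁻¹⁷
R = (8.12×10⁻⁷)² / 1.55×10⁻¹⁷ = 4.25×10⁴ Ω = 42.5 kΩ

42.5 kΩ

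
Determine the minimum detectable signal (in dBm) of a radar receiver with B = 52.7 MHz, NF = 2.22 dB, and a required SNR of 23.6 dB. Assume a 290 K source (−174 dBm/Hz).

−71.0 dBm

Sensitivity = −174 + 10 log₁₀(B) + NF + SNR_min
= −174 + 77.22 + 2.22 + 23.6
= −70.96 dBm → −71.0 dBm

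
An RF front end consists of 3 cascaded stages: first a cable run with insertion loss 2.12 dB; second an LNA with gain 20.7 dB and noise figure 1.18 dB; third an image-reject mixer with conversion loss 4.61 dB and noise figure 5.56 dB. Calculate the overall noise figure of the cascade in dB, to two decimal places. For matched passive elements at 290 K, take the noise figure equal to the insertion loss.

3.37 dB

Convert to linear (a loss of L dB is a gain of −L dB): F_i = 10^(NF_i/10), G_i = 10^(G_i,dB/10)
  Stage 1: F_1 = 10^(2.12/10) = 1.629, G_1 = 10^(−2.12/10) = 0.6138
  Stage 2: F_2 = 10^(1.18/10) = 1.312, G_2 = 10^(20.7/10) = 117.5
  Stage 3: F_3 = 10^(5.56/10) = 3.597, G_3 = 10^(−4.61/10) = 0.3459
Friis cascade:
  F = 1.629 + (1.312 − 1)/0.6138 + (3.597 − 1)/72.11 = 2.174
NF = 10 log₁₀(2.174) = 3.37 dB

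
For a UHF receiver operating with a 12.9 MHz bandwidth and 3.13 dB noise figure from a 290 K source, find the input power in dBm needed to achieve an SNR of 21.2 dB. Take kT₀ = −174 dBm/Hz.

−78.6 dBm

Sensitivity = −174 + 10 log₁₀(B) + NF + SNR_min
= −174 + 71.11 + 3.13 + 21.2
= −78.56 dBm → −78.6 dBm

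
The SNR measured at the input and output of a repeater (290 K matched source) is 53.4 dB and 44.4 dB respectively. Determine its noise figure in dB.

NF (dB) = SNR_in(dB) − SNR_out(dB) when the source is at T₀
NF = 53.4 − 44.4 = 9.0 dB

9.0 dB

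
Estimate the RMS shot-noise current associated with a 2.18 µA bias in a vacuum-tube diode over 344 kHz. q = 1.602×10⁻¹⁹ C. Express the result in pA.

I_n = √(2qI·B)
2qI·B = 2 × 1.602×10⁻¹⁹ × 2.18×10⁻⁶ × 3.44×10⁵ = 2.40×10⁻¹⁹ A²
I_n = √(2.40×10⁻¹⁹) = 4.90×10⁻¹⁰ A = 490 pA

490 pA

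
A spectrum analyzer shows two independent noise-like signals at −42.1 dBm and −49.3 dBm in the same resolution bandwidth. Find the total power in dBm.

−41.3 dBm

Convert to linear, add, convert back:
P₁ = 6.17×10⁻⁸ W, P₂ = 1.17×10⁻⁸ W
P_tot = 7.34×10⁻⁸ W → 10 log₁₀(P_tot / 10⁻³) = −41.3 dBm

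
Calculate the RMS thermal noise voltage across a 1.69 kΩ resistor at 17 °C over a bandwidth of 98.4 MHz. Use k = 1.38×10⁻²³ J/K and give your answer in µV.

51.6 µV

T = 17 °C + 273.15 = 290.15 K
V_n = √(4kTRB)
4kTRB = 4 × 1.38×10⁻²³ × 290.15 × 1.69×10³ × 9.84×10⁷ = 2.66×10⁻⁹ V²
V_n = √(2.66×10⁻⁹) = 5.16×10⁻⁵ V = 51.6 µV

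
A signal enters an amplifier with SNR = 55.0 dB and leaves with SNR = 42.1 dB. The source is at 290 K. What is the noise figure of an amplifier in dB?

12.9 dB

NF (dB) = SNR_in(dB) − SNR_out(dB) when the source is at T₀
NF = 55.0 − 42.1 = 12.9 dB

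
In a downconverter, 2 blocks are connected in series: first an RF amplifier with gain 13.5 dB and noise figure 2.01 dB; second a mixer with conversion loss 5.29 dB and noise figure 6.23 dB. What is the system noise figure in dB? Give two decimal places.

Convert to linear (a loss of L dB is a gain of −L dB): F_i = 10^(NF_i/10), G_i = 10^(G_i,dB/10)
  Stage 1: F_1 = 10^(2.01/10) = 1.589, G_1 = 10^(13.5/10) = 22.39
  Stage 2: F_2 = 10^(6.23/10) = 4.198, G_2 = 10^(−5.29/10) = 0.2958
Friis cascade:
  F = 1.589 + (4.198 − 1)/22.39 = 1.731
NF = 10 log₁₀(1.731) = 2.38 dB

2.38 dB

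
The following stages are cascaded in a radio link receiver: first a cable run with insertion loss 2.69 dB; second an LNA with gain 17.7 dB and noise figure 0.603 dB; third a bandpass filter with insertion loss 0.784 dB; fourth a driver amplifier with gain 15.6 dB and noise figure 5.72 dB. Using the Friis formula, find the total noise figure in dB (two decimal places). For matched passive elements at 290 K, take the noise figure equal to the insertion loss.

3.51 dB

Convert to linear (a loss of L dB is a gain of −L dB): F_i = 10^(NF_i/10), G_i = 10^(G_i,dB/10)
  Stage 1: F_1 = 10^(2.69/10) = 1.858, G_1 = 10^(−2.69/10) = 0.5383
  Stage 2: F_2 = 10^(0.603/10) = 1.149, G_2 = 10^(17.7/10) = 58.88
  Stage 3: F_3 = 10^(0.784/10) = 1.198, G_3 = 10^(−0.784/10) = 0.8348
  Stage 4: F_4 = 10^(5.72/10) = 3.733, G_4 = 10^(15.6/10) = 36.31
Friis cascade:
  F = 1.858 + (1.149 − 1)/0.5383 + (1.198 − 1)/31.70 + (3.733 − 1)/26.46 = 2.244
NF = 10 log₁₀(2.244) = 3.51 dB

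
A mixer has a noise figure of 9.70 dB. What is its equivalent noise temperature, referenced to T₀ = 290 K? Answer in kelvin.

F = 10^(9.70/10) = 9.33254
T_e = (F − 1)·T₀ = (9.33254 − 1) × 290 = 2416 K

2416 K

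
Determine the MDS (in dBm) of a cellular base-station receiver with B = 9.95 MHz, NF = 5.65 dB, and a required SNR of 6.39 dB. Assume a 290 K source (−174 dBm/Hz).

Sensitivity = −174 + 10 log₁₀(B) + NF + SNR_min
= −174 + 69.98 + 5.65 + 6.39
= −91.98 dBm → −92.0 dBm

−92.0 dBm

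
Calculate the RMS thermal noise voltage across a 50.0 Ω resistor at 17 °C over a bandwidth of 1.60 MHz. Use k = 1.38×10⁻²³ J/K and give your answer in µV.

T = 17 °C + 273.15 = 290.15 K
V_n = √(4kTRB)
4kTRB = 4 × 1.38×10⁻²³ × 290.15 × 5.00×10¹ × 1.60×10⁶ = 1.28×10⁻¹² V²
V_n = √(1.28×10⁻¹²) = 1.13×10⁻⁶ V = 1.13 µV

1.13 µV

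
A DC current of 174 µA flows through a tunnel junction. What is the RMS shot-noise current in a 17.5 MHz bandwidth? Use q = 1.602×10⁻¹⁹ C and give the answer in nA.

31.2 nA

I_n = √(2qI·B)
2qI·B = 2 × 1.602×10⁻¹⁹ × 1.74×10⁻⁴ × 1.75×10⁷ = 9.76×10⁻¹⁶ A²
I_n = √(9.76×10⁻¹⁶) = 3.12×10⁻⁸ A = 31.2 nA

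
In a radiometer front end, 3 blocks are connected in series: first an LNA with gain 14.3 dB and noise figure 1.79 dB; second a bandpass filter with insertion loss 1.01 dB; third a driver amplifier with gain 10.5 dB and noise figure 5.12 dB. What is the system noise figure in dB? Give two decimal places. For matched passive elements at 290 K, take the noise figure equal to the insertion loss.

Convert to linear (a loss of L dB is a gain of −L dB): F_i = 10^(NF_i/10), G_i = 10^(G_i,dB/10)
  Stage 1: F_1 = 10^(1.79/10) = 1.510, G_1 = 10^(14.3/10) = 26.92
  Stage 2: F_2 = 10^(1.01/10) = 1.262, G_2 = 10^(−1.01/10) = 0.7925
  Stage 3: F_3 = 10^(5.12/10) = 3.251, G_3 = 10^(10.5/10) = 11.22
Friis cascade:
  F = 1.510 + (1.262 − 1)/26.92 + (3.251 − 1)/21.33 = 1.625
NF = 10 log₁₀(1.625) = 2.11 dB

2.11 dB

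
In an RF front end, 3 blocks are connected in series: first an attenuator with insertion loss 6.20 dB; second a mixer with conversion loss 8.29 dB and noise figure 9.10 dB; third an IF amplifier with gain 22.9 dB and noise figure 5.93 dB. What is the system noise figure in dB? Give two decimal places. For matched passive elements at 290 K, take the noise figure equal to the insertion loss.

20.64 dB

Convert to linear (a loss of L dB is a gain of −L dB): F_i = 10^(NF_i/10), G_i = 10^(G_i,dB/10)
  Stage 1: F_1 = 10^(6.20/10) = 4.169, G_1 = 10^(−6.20/10) = 0.2399
  Stage 2: F_2 = 10^(9.10/10) = 8.128, G_2 = 10^(−8.29/10) = 0.1483
  Stage 3: F_3 = 10^(5.93/10) = 3.917, G_3 = 10^(22.9/10) = 195.0
Friis cascade:
  F = 4.169 + (8.128 − 1)/0.2399 + (3.917 − 1)/0.03556 = 115.9
NF = 10 log₁₀(115.9) = 20.64 dB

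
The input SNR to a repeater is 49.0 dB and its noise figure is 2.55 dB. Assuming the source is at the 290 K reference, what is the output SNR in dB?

46.45 dB

By definition F = SNR_in/SNR_out, so in dB: SNR_out = SNR_in − NF
SNR_out = 49.0 − 2.55 = 46.45 dB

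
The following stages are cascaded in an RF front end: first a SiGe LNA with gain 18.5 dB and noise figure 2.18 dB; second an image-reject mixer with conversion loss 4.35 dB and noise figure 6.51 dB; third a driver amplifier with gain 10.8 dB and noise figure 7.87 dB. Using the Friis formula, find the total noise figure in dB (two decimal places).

Convert to linear (a loss of L dB is a gain of −L dB): F_i = 10^(NF_i/10), G_i = 10^(G_i,dB/10)
  Stage 1: F_1 = 10^(2.18/10) = 1.652, G_1 = 10^(18.5/10) = 70.79
  Stage 2: F_2 = 10^(6.51/10) = 4.477, G_2 = 10^(−4.35/10) = 0.3673
  Stage 3: F_3 = 10^(7.87/10) = 6.124, G_3 = 10^(10.8/10) = 12.02
Friis cascade:
  F = 1.652 + (4.477 − 1)/70.79 + (6.124 − 1)/26.00 = 1.898
NF = 10 log₁₀(1.898) = 2.78 dB

2.78 dB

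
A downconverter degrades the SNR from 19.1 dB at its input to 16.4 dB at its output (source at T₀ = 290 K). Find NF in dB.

2.7 dB

NF (dB) = SNR_in(dB) − SNR_out(dB) when the source is at T₀
NF = 19.1 − 16.4 = 2.7 dB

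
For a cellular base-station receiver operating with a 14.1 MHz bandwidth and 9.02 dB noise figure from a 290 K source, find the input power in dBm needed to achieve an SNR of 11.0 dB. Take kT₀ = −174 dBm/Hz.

Sensitivity = −174 + 10 log₁₀(B) + NF + SNR_min
= −174 + 71.49 + 9.02 + 11.0
= −82.49 dBm → −82.5 dBm

−82.5 dBm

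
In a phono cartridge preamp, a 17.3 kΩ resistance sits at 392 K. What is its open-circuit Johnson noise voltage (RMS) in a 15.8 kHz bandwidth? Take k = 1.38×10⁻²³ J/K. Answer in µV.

V_n = √(4kTRB)
4kTRB = 4 × 1.38×10⁻²³ × 392 × 1.73×10⁴ × 1.58×10⁴ = 5.91×10⁻¹² V²
V_n = √(5.91×10⁻¹²) = 2.43×10⁻⁶ V = 2.43 µV

2.43 µV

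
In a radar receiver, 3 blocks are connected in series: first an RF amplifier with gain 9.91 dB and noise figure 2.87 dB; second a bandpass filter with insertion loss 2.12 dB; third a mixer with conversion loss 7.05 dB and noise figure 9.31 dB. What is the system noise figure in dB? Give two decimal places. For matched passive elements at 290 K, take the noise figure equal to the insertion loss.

5.12 dB

Convert to linear (a loss of L dB is a gain of −L dB): F_i = 10^(NF_i/10), G_i = 10^(G_i,dB/10)
  Stage 1: F_1 = 10^(2.87/10) = 1.936, G_1 = 10^(9.91/10) = 9.795
  Stage 2: F_2 = 10^(2.12/10) = 1.629, G_2 = 10^(−2.12/10) = 0.6138
  Stage 3: F_3 = 10^(9.31/10) = 8.531, G_3 = 10^(−7.05/10) = 0.1972
Friis cascade:
  F = 1.936 + (1.629 − 1)/9.795 + (8.531 − 1)/6.012 = 3.253
NF = 10 log₁₀(3.253) = 5.12 dB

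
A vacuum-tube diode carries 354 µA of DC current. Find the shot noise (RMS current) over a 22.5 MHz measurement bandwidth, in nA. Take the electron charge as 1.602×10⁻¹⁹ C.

50.5 nA

I_n = √(2qI·B)
2qI·B = 2 × 1.602×10⁻¹⁹ × 3.54×10⁻⁴ × 2.25×10⁷ = 2.55×10⁻¹⁵ A²
I_n = √(2.55×10⁻¹⁵) = 5.05×10⁻⁸ A = 50.5 nA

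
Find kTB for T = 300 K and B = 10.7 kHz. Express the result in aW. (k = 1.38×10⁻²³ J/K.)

P_n = kTB = 1.38×10⁻²³ × 300 × 1.07×10⁴ = 4.43×10⁻¹⁷ W = 44.3 aW

44.3 aW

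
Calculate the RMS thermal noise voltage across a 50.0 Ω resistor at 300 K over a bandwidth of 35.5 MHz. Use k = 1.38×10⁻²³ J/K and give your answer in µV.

5.42 µV

V_n = √(4kTRB)
4kTRB = 4 × 1.38×10⁻²³ × 300 × 5.00×10¹ × 3.55×10⁷ = 2.94×10⁻¹¹ V²
V_n = √(2.94×10⁻¹¹) = 5.42×10⁻⁶ V = 5.42 µV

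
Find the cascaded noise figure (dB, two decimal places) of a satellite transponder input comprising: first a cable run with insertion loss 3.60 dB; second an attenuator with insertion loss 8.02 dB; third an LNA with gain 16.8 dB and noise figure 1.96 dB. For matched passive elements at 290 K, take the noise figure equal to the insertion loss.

13.58 dB

Convert to linear (a loss of L dB is a gain of −L dB): F_i = 10^(NF_i/10), G_i = 10^(G_i,dB/10)
  Stage 1: F_1 = 10^(3.60/10) = 2.291, G_1 = 10^(−3.60/10) = 0.4365
  Stage 2: F_2 = 10^(8.02/10) = 6.339, G_2 = 10^(−8.02/10) = 0.1578
  Stage 3: F_3 = 10^(1.96/10) = 1.570, G_3 = 10^(16.8/10) = 47.86
Friis cascade:
  F = 2.291 + (6.339 − 1)/0.4365 + (1.570 − 1)/0.06887 = 22.80
NF = 10 log₁₀(22.80) = 13.58 dB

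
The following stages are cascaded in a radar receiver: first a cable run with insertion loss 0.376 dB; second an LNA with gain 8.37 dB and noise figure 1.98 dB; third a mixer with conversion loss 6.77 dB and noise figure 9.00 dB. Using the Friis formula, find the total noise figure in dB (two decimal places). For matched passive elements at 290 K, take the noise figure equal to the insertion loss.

Convert to linear (a loss of L dB is a gain of −L dB): F_i = 10^(NF_i/10), G_i = 10^(G_i,dB/10)
  Stage 1: F_1 = 10^(0.376/10) = 1.090, G_1 = 10^(−0.376/10) = 0.9171
  Stage 2: F_2 = 10^(1.98/10) = 1.578, G_2 = 10^(8.37/10) = 6.871
  Stage 3: F_3 = 10^(9.00/10) = 7.943, G_3 = 10^(−6.77/10) = 0.2104
Friis cascade:
  F = 1.090 + (1.578 − 1)/0.9171 + (7.943 − 1)/6.301 = 2.822
NF = 10 log₁₀(2.822) = 4.51 dB

4.51 dB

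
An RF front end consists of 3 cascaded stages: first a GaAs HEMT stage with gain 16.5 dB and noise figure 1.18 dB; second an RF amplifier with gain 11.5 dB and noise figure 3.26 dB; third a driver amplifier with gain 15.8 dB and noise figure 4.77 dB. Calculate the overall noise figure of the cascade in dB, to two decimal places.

Convert to linear (a loss of L dB is a gain of −L dB): F_i = 10^(NF_i/10), G_i = 10^(G_i,dB/10)
  Stage 1: F_1 = 10^(1.18/10) = 1.312, G_1 = 10^(16.5/10) = 44.67
  Stage 2: F_2 = 10^(3.26/10) = 2.118, G_2 = 10^(11.5/10) = 14.13
  Stage 3: F_3 = 10^(4.77/10) = 2.999, G_3 = 10^(15.8/10) = 38.02
Friis cascade:
  F = 1.312 + (2.118 − 1)/44.67 + (2.999 − 1)/631.0 = 1.340
NF = 10 log₁₀(1.340) = 1.27 dB

1.27 dB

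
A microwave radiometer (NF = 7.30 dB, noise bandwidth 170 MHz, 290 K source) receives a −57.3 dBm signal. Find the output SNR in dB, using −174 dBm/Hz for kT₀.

Noise floor: N = −174 + 10 log₁₀(B) + NF
10 log₁₀(1.70×10⁸) = 82.3 dB
N = −174 + 82.3 + 7.30 = −84.40 dBm
SNR = P_sig − N = −57.3 − (−84.40) = 27.10 dB → 27.1 dB

27.1 dB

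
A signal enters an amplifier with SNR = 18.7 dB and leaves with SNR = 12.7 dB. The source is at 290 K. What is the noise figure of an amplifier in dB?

6.0 dB

NF (dB) = SNR_in(dB) − SNR_out(dB) when the source is at T₀
NF = 18.7 − 12.7 = 6.0 dB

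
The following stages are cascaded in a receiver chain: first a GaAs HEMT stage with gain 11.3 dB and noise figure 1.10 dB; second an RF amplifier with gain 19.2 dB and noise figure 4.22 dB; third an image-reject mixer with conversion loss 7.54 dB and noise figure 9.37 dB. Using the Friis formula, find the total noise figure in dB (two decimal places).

1.51 dB

Convert to linear (a loss of L dB is a gain of −L dB): F_i = 10^(NF_i/10), G_i = 10^(G_i,dB/10)
  Stage 1: F_1 = 10^(1.10/10) = 1.288, G_1 = 10^(11.3/10) = 13.49
  Stage 2: F_2 = 10^(4.22/10) = 2.642, G_2 = 10^(19.2/10) = 83.18
  Stage 3: F_3 = 10^(9.37/10) = 8.650, G_3 = 10^(−7.54/10) = 0.1762
Friis cascade:
  F = 1.288 + (2.642 − 1)/13.49 + (8.650 − 1)/1122 = 1.417
NF = 10 log₁₀(1.417) = 1.51 dB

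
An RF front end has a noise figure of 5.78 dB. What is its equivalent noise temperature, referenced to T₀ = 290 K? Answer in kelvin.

807 K

F = 10^(5.78/10) = 3.78443
T_e = (F − 1)·T₀ = (3.78443 − 1) × 290 = 807 K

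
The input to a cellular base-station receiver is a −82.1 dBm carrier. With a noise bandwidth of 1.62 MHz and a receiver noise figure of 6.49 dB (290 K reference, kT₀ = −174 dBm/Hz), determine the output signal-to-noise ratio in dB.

23.3 dB

Noise floor: N = −174 + 10 log₁₀(B) + NF
10 log₁₀(1.62×10⁶) = 62.1 dB
N = −174 + 62.1 + 6.49 = −105.41 dBm
SNR = P_sig − N = −82.1 − (−105.41) = 23.31 dB → 23.3 dB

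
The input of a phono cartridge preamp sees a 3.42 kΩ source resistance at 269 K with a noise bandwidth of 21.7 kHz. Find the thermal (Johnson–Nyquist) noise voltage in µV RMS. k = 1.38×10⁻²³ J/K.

V_n = √(4kTRB)
4kTRB = 4 × 1.38×10⁻²³ × 269 × 3.42×10³ × 2.17×10⁴ = 1.10×10⁻¹² V²
V_n = √(1.10×10⁻¹²) = 1.05×10⁻⁶ V = 1.05 µV

1.05 µV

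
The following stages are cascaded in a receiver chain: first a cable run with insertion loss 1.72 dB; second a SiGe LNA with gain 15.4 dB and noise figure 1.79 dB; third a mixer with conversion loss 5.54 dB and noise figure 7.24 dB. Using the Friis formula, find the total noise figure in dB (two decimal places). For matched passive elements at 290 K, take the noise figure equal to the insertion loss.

Convert to linear (a loss of L dB is a gain of −L dB): F_i = 10^(NF_i/10), G_i = 10^(G_i,dB/10)
  Stage 1: F_1 = 10^(1.72/10) = 1.486, G_1 = 10^(−1.72/10) = 0.6730
  Stage 2: F_2 = 10^(1.79/10) = 1.510, G_2 = 10^(15.4/10) = 34.67
  Stage 3: F_3 = 10^(7.24/10) = 5.297, G_3 = 10^(−5.54/10) = 0.2793
Friis cascade:
  F = 1.486 + (1.510 − 1)/0.6730 + (5.297 − 1)/23.33 = 2.428
NF = 10 log₁₀(2.428) = 3.85 dB

3.85 dB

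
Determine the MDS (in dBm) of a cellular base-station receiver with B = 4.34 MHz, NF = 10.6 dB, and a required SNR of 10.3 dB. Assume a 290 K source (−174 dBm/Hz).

Sensitivity = −174 + 10 log₁₀(B) + NF + SNR_min
= −174 + 66.37 + 10.6 + 10.3
= −86.73 dBm → −86.7 dBm

−86.7 dBm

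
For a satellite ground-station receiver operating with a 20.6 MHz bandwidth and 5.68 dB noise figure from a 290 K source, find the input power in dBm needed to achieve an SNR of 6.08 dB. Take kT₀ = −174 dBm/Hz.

Sensitivity = −174 + 10 log₁₀(B) + NF + SNR_min
= −174 + 73.14 + 5.68 + 6.08
= −89.10 dBm → −89.1 dBm

−89.1 dBm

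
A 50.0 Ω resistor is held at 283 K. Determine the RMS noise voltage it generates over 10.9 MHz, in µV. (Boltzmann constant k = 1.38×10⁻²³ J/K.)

V_n = √(4kTRB)
4kTRB = 4 × 1.38×10⁻²³ × 283 × 5.00×10¹ × 1.09×10⁷ = 8.51×10⁻¹² V²
V_n = √(8.51×10⁻¹²) = 2.92×10⁻⁶ V = 2.92 µV

2.92 µV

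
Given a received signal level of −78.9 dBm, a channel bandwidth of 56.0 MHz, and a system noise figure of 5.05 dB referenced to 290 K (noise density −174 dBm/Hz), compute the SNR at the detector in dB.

12.6 dB

Noise floor: N = −174 + 10 log₁₀(B) + NF
10 log₁₀(5.60×10⁷) = 77.48 dB
N = −174 + 77.48 + 5.05 = −91.47 dBm
SNR = P_sig − N = −78.9 − (−91.47) = 12.57 dB → 12.6 dB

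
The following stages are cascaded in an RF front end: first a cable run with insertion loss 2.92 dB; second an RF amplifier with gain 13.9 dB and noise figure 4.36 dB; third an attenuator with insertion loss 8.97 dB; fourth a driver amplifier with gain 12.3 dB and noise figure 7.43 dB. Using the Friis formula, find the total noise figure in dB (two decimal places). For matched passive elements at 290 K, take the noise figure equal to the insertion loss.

9.42 dB

Convert to linear (a loss of L dB is a gain of −L dB): F_i = 10^(NF_i/10), G_i = 10^(G_i,dB/10)
  Stage 1: F_1 = 10^(2.92/10) = 1.959, G_1 = 10^(−2.92/10) = 0.5105
  Stage 2: F_2 = 10^(4.36/10) = 2.729, G_2 = 10^(13.9/10) = 24.55
  Stage 3: F_3 = 10^(8.97/10) = 7.889, G_3 = 10^(−8.97/10) = 0.1268
  Stage 4: F_4 = 10^(7.43/10) = 5.534, G_4 = 10^(12.3/10) = 16.98
Friis cascade:
  F = 1.959 + (2.729 − 1)/0.5105 + (7.889 − 1)/12.53 + (5.534 − 1)/1.589 = 8.749
NF = 10 log₁₀(8.749) = 9.42 dB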